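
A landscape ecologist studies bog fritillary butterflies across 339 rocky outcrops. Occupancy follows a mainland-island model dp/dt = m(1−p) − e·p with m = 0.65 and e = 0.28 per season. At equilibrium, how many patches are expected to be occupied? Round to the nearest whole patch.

237

p* = m/(m+e) = 0.65/0.9300 = 0.6989.
Expected occupied patches = N × p* = 339 × 0.6989 = 236.94 ≈ 237.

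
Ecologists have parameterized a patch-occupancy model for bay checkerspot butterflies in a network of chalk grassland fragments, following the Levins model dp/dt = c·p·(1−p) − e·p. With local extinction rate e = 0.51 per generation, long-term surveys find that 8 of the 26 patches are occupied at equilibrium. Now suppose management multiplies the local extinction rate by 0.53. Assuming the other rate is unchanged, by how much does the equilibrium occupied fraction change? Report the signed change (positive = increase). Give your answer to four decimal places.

Observed p* = 8/26 = 0.30769.
Balance c(1−p*) = e gives c = e/(1 − 0.30769) = 0.51/0.69231 = 0.73666.
New p* = 1 − e/c = 1 − 0.27030/0.73666 = 0.63307.
Δp* = 0.63307 − 0.30769 = +0.32538.

0.3254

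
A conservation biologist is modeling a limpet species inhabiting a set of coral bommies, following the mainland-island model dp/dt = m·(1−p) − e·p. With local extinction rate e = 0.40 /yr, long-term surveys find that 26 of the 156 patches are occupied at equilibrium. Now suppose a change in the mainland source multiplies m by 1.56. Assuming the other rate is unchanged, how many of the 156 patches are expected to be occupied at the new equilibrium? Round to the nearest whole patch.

Observed p* = 26/156 = 0.16667.
Balance m(1−p*) = e·p* gives m = e·p*/(1−p*) = 0.40×0.16667/0.83333 = 0.08000.
New p* = m/(m+e) = 0.12480/(0.12480+0.40000) = 0.23780.
Expected occupied = 156 × 0.23780 = 37.10 ≈ 37.

37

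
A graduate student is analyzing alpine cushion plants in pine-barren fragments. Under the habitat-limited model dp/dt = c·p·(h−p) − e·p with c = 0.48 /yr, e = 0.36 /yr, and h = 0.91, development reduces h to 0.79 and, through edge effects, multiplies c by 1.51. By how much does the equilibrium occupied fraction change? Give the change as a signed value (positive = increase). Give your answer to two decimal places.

Before: p* = h − e/c = 0.91 − 0.36/0.48 = 0.91 − 0.7500 = 0.1600.
After: c = 0.7248, e = 0.36, h = 0.79; p* = 0.79 − 0.36/0.7248 = 0.2933.
Δp* = 0.2933 − 0.1600 = +0.1333.

0.13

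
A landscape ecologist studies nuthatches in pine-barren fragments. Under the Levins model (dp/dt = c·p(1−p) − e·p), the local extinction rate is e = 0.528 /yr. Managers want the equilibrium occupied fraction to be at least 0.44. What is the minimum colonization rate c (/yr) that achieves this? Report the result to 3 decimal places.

p* = 1 − e/c ≥ 0.44 requires e/c ≤ 0.5600, i.e. c ≥ e/0.5600.
c_min = 0.528/0.5600 = 0.9429.

0.943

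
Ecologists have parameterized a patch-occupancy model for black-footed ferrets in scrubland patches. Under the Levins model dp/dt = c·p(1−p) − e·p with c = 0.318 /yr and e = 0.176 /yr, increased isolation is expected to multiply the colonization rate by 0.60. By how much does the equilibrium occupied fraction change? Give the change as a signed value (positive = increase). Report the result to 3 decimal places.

Before: p* = 1 − 0.176/0.318 = 0.4465.
After the change, c = 0.1908, e = 0.176, so p* = 1 − 0.176/0.1908 = 0.0776.
Δp* = 0.0776 − 0.4465 = -0.3690.

-0.369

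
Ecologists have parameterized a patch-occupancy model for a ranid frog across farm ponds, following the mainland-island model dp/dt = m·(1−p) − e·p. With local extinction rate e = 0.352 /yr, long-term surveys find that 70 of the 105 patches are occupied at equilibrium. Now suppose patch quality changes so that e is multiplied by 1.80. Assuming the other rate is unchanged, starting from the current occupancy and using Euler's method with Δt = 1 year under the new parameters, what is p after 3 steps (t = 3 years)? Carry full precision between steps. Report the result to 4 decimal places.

Observed p* = 70/105 = 0.66667.
Balance m(1−p*) = e·p* gives m = e·p*/(1−p*) = 0.352×0.66667/0.33333 = 0.70400.
Starting from p₀ = 0.66667; update p ← p + (dp/dt)·Δt with the new parameters.
t = 1: p = 0.66667 + (-0.18773) = 0.47893
t = 2: p = 0.47893 + (+0.06338) = 0.54231
t = 3: p = 0.54231 + (-0.02140) = 0.52092

0.5209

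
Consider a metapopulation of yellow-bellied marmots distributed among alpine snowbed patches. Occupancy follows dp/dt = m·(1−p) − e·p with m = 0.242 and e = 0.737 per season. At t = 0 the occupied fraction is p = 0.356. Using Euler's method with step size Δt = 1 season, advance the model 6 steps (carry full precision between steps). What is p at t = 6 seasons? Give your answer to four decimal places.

0.2472

Update rule: p ← p + [m·(1−p) − e·p]·Δt with Δt = 1.
  1  |  dp/dt·Δt = -0.106524  |  p_1 = 0.249476
  2  |  dp/dt·Δt = -0.002237  |  p_2 = 0.247239
  3  |  dp/dt·Δt = -0.000047  |  p_3 = 0.247192
  4  |  dp/dt·Δt = -0.000001  |  p_4 = 0.247191
  5  |  dp/dt·Δt = -0.000000  |  p_5 = 0.247191
  6  |  dp/dt·Δt = -0.000000  |  p_6 = 0.247191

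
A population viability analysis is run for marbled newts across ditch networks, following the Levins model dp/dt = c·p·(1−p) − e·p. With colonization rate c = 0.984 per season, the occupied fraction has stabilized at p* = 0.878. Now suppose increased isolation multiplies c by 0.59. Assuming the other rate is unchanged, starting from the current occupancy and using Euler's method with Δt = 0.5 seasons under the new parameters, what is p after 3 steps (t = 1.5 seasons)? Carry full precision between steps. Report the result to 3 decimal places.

0.829

Balance c(1−p*) = e gives e = 0.984×(1 − 0.87800) = 0.12005.
Starting from p₀ = 0.87800; update p ← p + (dp/dt)·Δt with the new parameters.
  1  |  dp/dt·Δt = -0.021607  |  p_1 = 0.856393
  2  |  dp/dt·Δt = -0.015704  |  p_2 = 0.840688
  3  |  dp/dt·Δt = -0.011584  |  p_3 = 0.829104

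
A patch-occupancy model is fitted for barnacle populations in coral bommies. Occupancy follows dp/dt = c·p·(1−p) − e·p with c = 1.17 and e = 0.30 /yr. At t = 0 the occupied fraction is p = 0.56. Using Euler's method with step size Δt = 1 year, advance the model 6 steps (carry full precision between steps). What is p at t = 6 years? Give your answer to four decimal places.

0.7436

Update rule: p ← p + [c·p·(1−p) − e·p]·Δt with Δt = 1.
t = 1: p = 0.56000 + (+0.12029) = 0.68029
t = 2: p = 0.68029 + (+0.05038) = 0.73067
t = 3: p = 0.73067 + (+0.01104) = 0.74172
t = 4: p = 0.74172 + (+0.00163) = 0.74334
t = 5: p = 0.74334 + (+0.00022) = 0.74356
t = 6: p = 0.74356 + (+0.00003) = 0.74359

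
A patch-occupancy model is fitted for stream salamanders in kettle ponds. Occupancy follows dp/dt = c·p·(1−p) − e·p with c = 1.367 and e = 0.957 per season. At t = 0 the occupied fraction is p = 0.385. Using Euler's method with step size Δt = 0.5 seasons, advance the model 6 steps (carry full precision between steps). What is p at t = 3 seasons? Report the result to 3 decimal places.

Update rule: p ← p + [c·p·(1−p) − e·p]·Δt with Δt = 0.5.
step 1: Δp = -0.02239, p = 0.36261
step 2: Δp = -0.01554, p = 0.34708
step 3: Δp = -0.01119, p = 0.33589
step 4: Δp = -0.00826, p = 0.32763
step 5: Δp = -0.00620, p = 0.32143
step 6: Δp = -0.00472, p = 0.31671

0.317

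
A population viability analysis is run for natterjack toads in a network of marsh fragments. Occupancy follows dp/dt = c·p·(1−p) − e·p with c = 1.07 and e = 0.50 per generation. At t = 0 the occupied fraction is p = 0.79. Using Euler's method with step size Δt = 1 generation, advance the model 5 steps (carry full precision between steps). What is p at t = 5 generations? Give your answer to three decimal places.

0.534

Update rule: p ← p + [c·p·(1−p) − e·p]·Δt with Δt = 1.
t = 1: p = 0.79000 + (-0.21749) = 0.57251
t = 2: p = 0.57251 + (-0.02438) = 0.54813
t = 3: p = 0.54813 + (-0.00904) = 0.53909
t = 4: p = 0.53909 + (-0.00368) = 0.53541
t = 5: p = 0.53541 + (-0.00155) = 0.53386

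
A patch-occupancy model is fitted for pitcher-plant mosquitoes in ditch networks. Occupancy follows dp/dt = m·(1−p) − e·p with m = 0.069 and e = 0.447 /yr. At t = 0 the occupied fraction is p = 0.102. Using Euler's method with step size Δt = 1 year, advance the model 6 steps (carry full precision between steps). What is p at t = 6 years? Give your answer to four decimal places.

Update rule: p ← p + [m·(1−p) − e·p]·Δt with Δt = 1.
  1  |  dp/dt·Δt = +0.016368  |  p_1 = 0.118368
  2  |  dp/dt·Δt = +0.007922  |  p_2 = 0.126290
  3  |  dp/dt·Δt = +0.003834  |  p_3 = 0.130124
  4  |  dp/dt·Δt = +0.001856  |  p_4 = 0.131980
  5  |  dp/dt·Δt = +0.000898  |  p_5 = 0.132878
  6  |  dp/dt·Δt = +0.000435  |  p_6 = 0.133313

0.1333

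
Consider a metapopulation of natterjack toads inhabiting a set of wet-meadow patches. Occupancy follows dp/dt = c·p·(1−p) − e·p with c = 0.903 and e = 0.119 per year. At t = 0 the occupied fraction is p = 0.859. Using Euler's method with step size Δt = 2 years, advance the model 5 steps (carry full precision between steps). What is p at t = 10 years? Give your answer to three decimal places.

Update rule: p ← p + [c·p·(1−p) − e·p]·Δt with Δt = 2.
  1  |  dp/dt·Δt = +0.014299  |  p_1 = 0.873299
  2  |  dp/dt·Δt = -0.008015  |  p_2 = 0.865284
  3  |  dp/dt·Δt = +0.004584  |  p_3 = 0.869868
  4  |  dp/dt·Δt = -0.002593  |  p_4 = 0.867275
  5  |  dp/dt·Δt = +0.001476  |  p_5 = 0.868751

0.869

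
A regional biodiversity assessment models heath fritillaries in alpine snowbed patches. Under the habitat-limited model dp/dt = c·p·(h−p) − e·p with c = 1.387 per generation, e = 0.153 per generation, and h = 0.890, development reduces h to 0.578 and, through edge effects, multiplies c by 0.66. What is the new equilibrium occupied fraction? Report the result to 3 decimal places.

Before: p* = h − e/c = 0.890 − 0.153/1.387 = 0.890 − 0.1103 = 0.7797.
After: c = 0.91542, e = 0.153, h = 0.578; p* = 0.578 − 0.153/0.91542 = 0.4109.

0.411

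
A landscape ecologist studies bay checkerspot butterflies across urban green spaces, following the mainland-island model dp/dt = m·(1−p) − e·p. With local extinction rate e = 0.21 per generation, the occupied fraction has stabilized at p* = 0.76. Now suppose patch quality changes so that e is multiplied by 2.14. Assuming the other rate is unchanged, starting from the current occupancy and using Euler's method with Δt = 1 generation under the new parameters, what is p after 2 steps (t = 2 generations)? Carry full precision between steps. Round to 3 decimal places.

Balance m(1−p*) = e·p* gives m = e·p*/(1−p*) = 0.21×0.76000/0.24000 = 0.66500.
Starting from p₀ = 0.76000; update p ← p + (dp/dt)·Δt with the new parameters.
p: 0.76000 → 0.57806  (Δp = -0.18194)
p: 0.57806 → 0.59887  (Δp = +0.02081)

0.599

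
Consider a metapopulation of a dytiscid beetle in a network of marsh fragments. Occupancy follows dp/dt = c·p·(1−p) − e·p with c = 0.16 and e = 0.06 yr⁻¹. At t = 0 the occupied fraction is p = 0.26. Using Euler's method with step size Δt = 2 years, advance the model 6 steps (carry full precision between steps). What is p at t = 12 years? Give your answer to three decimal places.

Update rule: p ← p + [c·p·(1−p) − e·p]·Δt with Δt = 2.
p: 0.26000 → 0.29037  (Δp = +0.03037)
p: 0.29037 → 0.32146  (Δp = +0.03109)
p: 0.32146 → 0.35269  (Δp = +0.03122)
p: 0.35269 → 0.38342  (Δp = +0.03073)
p: 0.38342 → 0.41306  (Δp = +0.02964)
p: 0.41306 → 0.44107  (Δp = +0.02801)

0.441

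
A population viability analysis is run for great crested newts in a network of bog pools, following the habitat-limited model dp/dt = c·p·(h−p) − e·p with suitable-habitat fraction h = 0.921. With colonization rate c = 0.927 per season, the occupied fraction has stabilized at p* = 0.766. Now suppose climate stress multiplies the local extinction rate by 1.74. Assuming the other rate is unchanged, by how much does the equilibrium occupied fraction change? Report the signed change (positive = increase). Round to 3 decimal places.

-0.115

Balance c(h−p*) = e gives e = 0.927×(0.921 − 0.76600) = 0.14369.
New p* = 0.921 − e/c = 0.921 − 0.25002/0.92700 = 0.65129.
Δp* = 0.65129 − 0.76600 = -0.11471.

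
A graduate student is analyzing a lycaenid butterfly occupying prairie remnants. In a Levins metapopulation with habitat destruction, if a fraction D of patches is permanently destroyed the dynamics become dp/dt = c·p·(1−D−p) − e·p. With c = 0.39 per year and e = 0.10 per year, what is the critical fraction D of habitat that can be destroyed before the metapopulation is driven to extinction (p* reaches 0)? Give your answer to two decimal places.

0.74

The nontrivial equilibrium is p* = (1−D) − e/c; extinction occurs when this hits zero.
So D_crit = 1 − e/c = 1 − 0.10/0.39 = 1 − 0.2564 = 0.7436.
Note this equals the original equilibrium occupancy — the Levins extinction-debt result.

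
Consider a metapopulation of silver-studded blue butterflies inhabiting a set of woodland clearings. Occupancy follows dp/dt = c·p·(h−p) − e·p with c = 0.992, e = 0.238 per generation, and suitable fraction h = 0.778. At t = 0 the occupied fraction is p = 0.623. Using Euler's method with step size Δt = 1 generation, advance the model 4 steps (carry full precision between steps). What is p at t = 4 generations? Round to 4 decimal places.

0.5410

Update rule: p ← p + [c·p·(h−p) − e·p]·Δt with Δt = 1.
step 1: Δp = -0.05248, p = 0.57052
step 2: Δp = -0.01836, p = 0.55216
step 3: Δp = -0.00771, p = 0.54445
step 4: Δp = -0.00344, p = 0.54101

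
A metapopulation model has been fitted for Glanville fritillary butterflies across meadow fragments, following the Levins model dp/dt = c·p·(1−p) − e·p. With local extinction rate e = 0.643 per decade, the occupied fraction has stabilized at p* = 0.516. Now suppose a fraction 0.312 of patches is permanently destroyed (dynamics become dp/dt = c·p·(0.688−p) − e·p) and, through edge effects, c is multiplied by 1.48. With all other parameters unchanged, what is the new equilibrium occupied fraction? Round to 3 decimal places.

0.361

Balance c(1−p*) = e gives c = e/(1 − 0.51600) = 0.643/0.48400 = 1.32851.
New p* = 0.688 − e/c = 0.688 − 0.64300/1.96619 = 0.36097.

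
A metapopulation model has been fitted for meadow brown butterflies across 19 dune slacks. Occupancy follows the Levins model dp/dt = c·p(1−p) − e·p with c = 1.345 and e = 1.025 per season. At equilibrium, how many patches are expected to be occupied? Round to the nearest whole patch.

5

p* = 1 − e/c = 1 − 1.025/1.345 = 0.2379.
Expected occupied patches = N × p* = 19 × 0.2379 = 4.52 ≈ 5.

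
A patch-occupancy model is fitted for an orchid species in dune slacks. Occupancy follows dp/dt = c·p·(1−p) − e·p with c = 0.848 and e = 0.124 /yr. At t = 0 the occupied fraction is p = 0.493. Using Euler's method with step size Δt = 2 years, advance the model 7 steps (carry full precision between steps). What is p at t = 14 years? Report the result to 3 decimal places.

0.853

Update rule: p ← p + [c·p·(1−p) − e·p]·Δt with Δt = 2.
t = 2: p = 0.49300 + (+0.30165) = 0.79465
t = 4: p = 0.79465 + (+0.07968) = 0.87433
t = 6: p = 0.87433 + (-0.03048) = 0.84385
t = 8: p = 0.84385 + (+0.01421) = 0.85805
t = 10: p = 0.85805 + (-0.00623) = 0.85183
t = 12: p = 0.85183 + (+0.00282) = 0.85464
t = 14: p = 0.85464 + (-0.00126) = 0.85338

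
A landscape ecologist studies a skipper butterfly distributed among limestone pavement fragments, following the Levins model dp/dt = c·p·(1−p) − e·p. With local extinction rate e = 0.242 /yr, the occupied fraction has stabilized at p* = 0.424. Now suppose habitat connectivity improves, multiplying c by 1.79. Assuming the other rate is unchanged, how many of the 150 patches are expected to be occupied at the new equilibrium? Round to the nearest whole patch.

102

Balance c(1−p*) = e gives c = e/(1 − 0.42400) = 0.242/0.57600 = 0.42014.
New p* = 1 − e/c = 1 − 0.24200/0.75205 = 0.67821.
Expected occupied = 150 × 0.67821 = 101.73 ≈ 102.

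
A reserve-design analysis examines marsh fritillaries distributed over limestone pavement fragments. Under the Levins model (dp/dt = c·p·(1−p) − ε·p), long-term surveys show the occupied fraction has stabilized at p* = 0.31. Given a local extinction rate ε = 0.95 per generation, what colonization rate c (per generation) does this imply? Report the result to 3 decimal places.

1.377

At equilibrium c(1−p*) = ε, so c = ε/(1−p*).
c = 0.95/(1 − 0.31) = 0.95/0.6900 = 1.3768.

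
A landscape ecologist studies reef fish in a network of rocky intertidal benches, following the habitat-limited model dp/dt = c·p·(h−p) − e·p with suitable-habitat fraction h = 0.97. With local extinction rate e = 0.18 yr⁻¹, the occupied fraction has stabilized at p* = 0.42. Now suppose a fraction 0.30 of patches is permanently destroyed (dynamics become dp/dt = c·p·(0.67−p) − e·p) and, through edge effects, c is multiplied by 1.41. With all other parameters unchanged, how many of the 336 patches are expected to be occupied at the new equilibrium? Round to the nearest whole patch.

94

Balance c(h−p*) = e gives c = e/(0.97 − 0.42000) = 0.18/0.55000 = 0.32727.
New p* = 0.67 − e/c = 0.67 − 0.18000/0.46145 = 0.27993.
Expected occupied = 336 × 0.27993 = 94.06 ≈ 94.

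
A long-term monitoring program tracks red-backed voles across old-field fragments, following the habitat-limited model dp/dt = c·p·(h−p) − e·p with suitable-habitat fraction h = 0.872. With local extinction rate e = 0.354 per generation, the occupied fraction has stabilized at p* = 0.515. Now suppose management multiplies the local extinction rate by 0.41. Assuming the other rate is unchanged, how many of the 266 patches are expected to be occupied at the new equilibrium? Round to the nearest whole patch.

193

Balance c(h−p*) = e gives c = e/(0.872 − 0.51500) = 0.354/0.35700 = 0.99160.
New p* = 0.872 − e/c = 0.872 − 0.14514/0.99160 = 0.72563.
Expected occupied = 266 × 0.72563 = 193.02 ≈ 193.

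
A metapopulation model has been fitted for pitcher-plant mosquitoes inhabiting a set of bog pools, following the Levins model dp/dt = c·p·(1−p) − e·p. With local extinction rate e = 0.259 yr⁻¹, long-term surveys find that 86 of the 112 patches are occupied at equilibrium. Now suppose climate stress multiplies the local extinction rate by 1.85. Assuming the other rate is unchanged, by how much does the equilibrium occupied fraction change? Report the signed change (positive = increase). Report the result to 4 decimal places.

-0.1973

Observed p* = 86/112 = 0.76786.
Balance c(1−p*) = e gives c = e/(1 − 0.76786) = 0.259/0.23214 = 1.11571.
New p* = 1 − e/c = 1 − 0.47915/1.11571 = 0.57054.
Δp* = 0.57054 − 0.76786 = -0.19732.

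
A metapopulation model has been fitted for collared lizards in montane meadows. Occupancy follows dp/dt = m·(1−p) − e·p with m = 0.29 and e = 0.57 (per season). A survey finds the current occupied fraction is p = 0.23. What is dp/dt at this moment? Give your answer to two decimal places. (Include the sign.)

Colonization term: m·(1−p) = 0.29×0.7700 = 0.22330.
Extinction term: e·p = 0.13110.
dp/dt = 0.22330 − 0.13110 = 0.09220.

0.09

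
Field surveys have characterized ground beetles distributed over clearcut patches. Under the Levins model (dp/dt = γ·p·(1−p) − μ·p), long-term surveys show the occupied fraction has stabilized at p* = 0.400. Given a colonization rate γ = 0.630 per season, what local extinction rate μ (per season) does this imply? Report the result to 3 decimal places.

At equilibrium γ(1−p*) = μ.
μ = 0.630 × (1 − 0.400) = 0.630 × 0.6000 = 0.3780.

0.378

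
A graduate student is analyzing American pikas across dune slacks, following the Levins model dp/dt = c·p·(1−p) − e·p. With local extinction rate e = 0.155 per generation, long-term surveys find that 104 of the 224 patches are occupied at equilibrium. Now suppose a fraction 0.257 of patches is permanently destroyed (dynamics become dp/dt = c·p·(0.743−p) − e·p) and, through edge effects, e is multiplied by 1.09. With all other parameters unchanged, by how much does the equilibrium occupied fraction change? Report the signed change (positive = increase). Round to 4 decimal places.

Observed p* = 104/224 = 0.46429.
Balance c(1−p*) = e gives c = e/(1 − 0.46429) = 0.155/0.53571 = 0.28934.
New p* = 0.743 − e/c = 0.743 − 0.16895/0.28934 = 0.15908.
Δp* = 0.15908 − 0.46429 = -0.30521.

-0.3052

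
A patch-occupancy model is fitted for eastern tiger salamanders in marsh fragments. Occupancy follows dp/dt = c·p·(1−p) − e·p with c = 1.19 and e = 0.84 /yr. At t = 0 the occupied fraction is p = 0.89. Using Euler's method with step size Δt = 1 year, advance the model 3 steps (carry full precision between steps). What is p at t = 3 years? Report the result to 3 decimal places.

0.278

Update rule: p ← p + [c·p·(1−p) − e·p]·Δt with Δt = 1.
t = 1: p = 0.89000 + (-0.63110) = 0.25890
t = 2: p = 0.25890 + (+0.01085) = 0.26975
t = 3: p = 0.26975 + (+0.00782) = 0.27757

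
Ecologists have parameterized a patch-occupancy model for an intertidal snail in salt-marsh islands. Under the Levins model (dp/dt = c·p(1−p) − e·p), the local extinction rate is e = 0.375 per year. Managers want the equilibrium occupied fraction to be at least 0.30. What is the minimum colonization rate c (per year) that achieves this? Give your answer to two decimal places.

p* = 1 − e/c ≥ 0.30 requires e/c ≤ 0.7000, i.e. c ≥ e/0.7000.
c_min = 0.375/0.7000 = 0.5357.

0.54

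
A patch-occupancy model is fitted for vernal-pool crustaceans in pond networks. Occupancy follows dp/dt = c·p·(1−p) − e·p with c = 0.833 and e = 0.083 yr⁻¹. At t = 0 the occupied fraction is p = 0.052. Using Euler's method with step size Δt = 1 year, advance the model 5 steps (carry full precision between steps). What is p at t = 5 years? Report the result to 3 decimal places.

0.539

Update rule: p ← p + [c·p·(1−p) − e·p]·Δt with Δt = 1.
p: 0.05200 → 0.08875  (Δp = +0.03675)
p: 0.08875 → 0.14875  (Δp = +0.06000)
p: 0.14875 → 0.24188  (Δp = +0.09313)
p: 0.24188 → 0.37455  (Δp = +0.13267)
p: 0.37455 → 0.53860  (Δp = +0.16405)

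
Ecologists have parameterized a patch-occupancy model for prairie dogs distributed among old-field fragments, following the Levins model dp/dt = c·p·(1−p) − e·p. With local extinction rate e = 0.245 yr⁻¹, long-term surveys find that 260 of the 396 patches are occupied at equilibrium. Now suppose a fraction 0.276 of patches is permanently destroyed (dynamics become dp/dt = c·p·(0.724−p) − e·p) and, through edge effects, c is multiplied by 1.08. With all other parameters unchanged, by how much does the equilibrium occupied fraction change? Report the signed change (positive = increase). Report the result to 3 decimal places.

-0.251

Observed p* = 260/396 = 0.65657.
Balance c(1−p*) = e gives c = e/(1 − 0.65657) = 0.245/0.34343 = 0.71339.
New p* = 0.724 − e/c = 0.724 − 0.24500/0.77046 = 0.40601.
Δp* = 0.40601 − 0.65657 = -0.25056.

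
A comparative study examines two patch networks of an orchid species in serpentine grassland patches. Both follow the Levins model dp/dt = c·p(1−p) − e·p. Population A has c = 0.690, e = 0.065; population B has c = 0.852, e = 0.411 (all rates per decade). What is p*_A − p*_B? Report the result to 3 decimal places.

0.388

A: p*_A = 1 − 0.065/0.690 = 0.9058.
B: p*_B = 1 − 0.411/0.852 = 0.5176.
p*_A − p*_B = 0.9058 − 0.5176 = 0.3882.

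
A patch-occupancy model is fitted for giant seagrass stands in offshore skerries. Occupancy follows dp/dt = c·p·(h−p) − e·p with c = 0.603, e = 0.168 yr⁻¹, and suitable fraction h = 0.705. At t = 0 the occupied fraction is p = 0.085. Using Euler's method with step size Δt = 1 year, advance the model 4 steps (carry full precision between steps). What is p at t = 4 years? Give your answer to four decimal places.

Update rule: p ← p + [c·p·(h−p) − e·p]·Δt with Δt = 1.
  1  |  dp/dt·Δt = +0.017498  |  p_1 = 0.102498
  2  |  dp/dt·Δt = +0.020019  |  p_2 = 0.122517
  3  |  dp/dt·Δt = +0.022450  |  p_3 = 0.144967
  4  |  dp/dt·Δt = +0.024601  |  p_4 = 0.169567

0.1696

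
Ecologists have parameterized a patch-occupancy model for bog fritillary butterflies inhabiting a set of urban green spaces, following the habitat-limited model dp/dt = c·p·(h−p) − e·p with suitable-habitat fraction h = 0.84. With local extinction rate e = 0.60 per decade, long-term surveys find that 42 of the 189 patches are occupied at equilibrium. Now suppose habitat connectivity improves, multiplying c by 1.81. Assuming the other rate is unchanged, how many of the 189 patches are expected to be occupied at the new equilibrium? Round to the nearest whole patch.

94

Observed p* = 42/189 = 0.22222.
Balance c(h−p*) = e gives c = e/(0.84 − 0.22222) = 0.60/0.61778 = 0.97122.
New p* = 0.84 − e/c = 0.84 − 0.60000/1.75791 = 0.49869.
Expected occupied = 189 × 0.49869 = 94.25 ≈ 94.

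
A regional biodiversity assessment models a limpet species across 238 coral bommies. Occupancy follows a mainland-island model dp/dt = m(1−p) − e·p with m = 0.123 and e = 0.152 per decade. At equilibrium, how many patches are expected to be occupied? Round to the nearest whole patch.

p* = m/(m+e) = 0.123/0.2750 = 0.4473.
Expected occupied patches = N × p* = 238 × 0.4473 = 106.45 ≈ 106.

106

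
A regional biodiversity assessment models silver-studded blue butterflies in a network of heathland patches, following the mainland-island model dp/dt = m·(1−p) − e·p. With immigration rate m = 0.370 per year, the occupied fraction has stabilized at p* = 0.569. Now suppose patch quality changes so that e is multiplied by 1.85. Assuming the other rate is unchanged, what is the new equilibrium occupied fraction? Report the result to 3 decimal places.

Balance m(1−p*) = e·p* gives e = m(1−p*)/p* = 0.370×0.43100/0.56900 = 0.28026.
New p* = m/(m+e) = 0.37000/(0.37000+0.51848) = 0.41644.

0.416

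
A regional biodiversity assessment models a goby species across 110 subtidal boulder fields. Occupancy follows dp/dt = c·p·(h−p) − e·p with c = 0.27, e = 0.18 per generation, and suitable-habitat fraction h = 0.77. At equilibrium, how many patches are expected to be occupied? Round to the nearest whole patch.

p* = h − e/c = 0.77 − 0.6667 = 0.1033.
Expected occupied patches = N × p* = 110 × 0.1033 = 11.37 ≈ 11.

11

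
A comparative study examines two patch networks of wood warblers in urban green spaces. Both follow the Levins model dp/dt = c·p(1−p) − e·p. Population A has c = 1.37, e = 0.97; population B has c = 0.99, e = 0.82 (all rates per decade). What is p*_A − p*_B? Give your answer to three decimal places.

A: p*_A = 1 − 0.97/1.37 = 0.2920.
B: p*_B = 1 − 0.82/0.99 = 0.1717.
p*_A − p*_B = 0.2920 − 0.1717 = 0.1203.

0.120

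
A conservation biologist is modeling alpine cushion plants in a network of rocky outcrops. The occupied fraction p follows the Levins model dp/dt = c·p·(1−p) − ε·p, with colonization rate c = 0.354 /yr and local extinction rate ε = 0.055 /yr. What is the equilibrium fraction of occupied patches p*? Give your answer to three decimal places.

0.845

At equilibrium, colonization balances extinction: c·p*·(1−p*) = ε·p*.
So p* = 1 − ε/c = 1 − 0.055/0.354 = 1 − 0.1554 = 0.8446.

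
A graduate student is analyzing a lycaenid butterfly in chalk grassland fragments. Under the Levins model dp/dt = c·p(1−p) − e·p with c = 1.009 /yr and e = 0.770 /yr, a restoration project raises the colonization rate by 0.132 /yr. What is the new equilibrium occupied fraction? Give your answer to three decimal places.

Before: p* = 1 − 0.770/1.009 = 0.2369.
After the change, c = 1.141, e = 0.77, so p* = 1 − 0.77/1.141 = 0.3252.

0.325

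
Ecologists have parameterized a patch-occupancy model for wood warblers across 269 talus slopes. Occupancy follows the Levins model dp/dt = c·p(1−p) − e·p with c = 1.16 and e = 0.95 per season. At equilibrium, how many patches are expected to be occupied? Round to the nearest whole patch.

p* = 1 − e/c = 1 − 0.95/1.16 = 0.1810.
Expected occupied patches = N × p* = 269 × 0.1810 = 48.70 ≈ 49.

49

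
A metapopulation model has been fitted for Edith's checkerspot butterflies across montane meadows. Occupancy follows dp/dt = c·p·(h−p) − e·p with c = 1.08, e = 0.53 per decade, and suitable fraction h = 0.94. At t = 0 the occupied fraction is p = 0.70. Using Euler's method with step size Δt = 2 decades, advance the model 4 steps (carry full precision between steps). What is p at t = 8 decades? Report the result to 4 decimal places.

Update rule: p ← p + [c·p·(h−p) − e·p]·Δt with Δt = 2.
p: 0.70000 → 0.32088  (Δp = -0.37912)
p: 0.32088 → 0.40986  (Δp = +0.08898)
p: 0.40986 → 0.44474  (Δp = +0.03488)
p: 0.44474 → 0.44908  (Δp = +0.00434)

0.4491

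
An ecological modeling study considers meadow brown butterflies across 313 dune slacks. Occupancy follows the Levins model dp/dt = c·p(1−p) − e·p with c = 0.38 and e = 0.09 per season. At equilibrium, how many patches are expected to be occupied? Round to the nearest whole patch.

p* = 1 − e/c = 1 − 0.09/0.38 = 0.7632.
Expected occupied patches = N × p* = 313 × 0.7632 = 238.87 ≈ 239.

239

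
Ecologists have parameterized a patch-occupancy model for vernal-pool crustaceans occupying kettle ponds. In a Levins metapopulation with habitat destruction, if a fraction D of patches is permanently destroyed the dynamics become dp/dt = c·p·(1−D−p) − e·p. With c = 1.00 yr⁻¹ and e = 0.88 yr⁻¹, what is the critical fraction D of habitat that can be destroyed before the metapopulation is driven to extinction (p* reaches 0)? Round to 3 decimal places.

The nontrivial equilibrium is p* = (1−D) − e/c; extinction occurs when this hits zero.
So D_crit = 1 − e/c = 1 − 0.88/1.00 = 1 − 0.8800 = 0.1200.
Note this equals the original equilibrium occupancy — the Levins extinction-debt result.

0.120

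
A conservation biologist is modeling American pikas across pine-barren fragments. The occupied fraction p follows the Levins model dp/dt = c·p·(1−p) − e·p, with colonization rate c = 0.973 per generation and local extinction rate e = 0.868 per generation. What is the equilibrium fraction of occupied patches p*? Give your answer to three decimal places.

At equilibrium, colonization balances extinction: c·p*·(1−p*) = e·p*.
So p* = 1 − e/c = 1 − 0.868/0.973 = 1 − 0.8921 = 0.1079.

0.108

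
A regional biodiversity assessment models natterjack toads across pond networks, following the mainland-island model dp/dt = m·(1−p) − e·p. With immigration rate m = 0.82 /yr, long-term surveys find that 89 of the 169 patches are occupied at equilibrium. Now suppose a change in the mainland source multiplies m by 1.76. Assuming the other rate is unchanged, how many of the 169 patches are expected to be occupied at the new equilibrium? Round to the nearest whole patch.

112

Observed p* = 89/169 = 0.52663.
Balance m(1−p*) = e·p* gives e = m(1−p*)/p* = 0.82×0.47337/0.52663 = 0.73707.
New p* = m/(m+e) = 1.44320/(1.44320+0.73707) = 0.66194.
Expected occupied = 169 × 0.66194 = 111.87 ≈ 112.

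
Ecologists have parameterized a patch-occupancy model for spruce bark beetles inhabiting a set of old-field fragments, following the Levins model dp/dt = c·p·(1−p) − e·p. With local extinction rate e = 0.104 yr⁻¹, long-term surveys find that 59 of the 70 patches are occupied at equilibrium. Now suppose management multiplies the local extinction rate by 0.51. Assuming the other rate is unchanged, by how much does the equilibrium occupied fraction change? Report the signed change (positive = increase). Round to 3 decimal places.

Observed p* = 59/70 = 0.84286.
Balance c(1−p*) = e gives c = e/(1 − 0.84286) = 0.104/0.15714 = 0.66183.
New p* = 1 − e/c = 1 − 0.05304/0.66183 = 0.91986.
Δp* = 0.91986 − 0.84286 = +0.07700.

0.077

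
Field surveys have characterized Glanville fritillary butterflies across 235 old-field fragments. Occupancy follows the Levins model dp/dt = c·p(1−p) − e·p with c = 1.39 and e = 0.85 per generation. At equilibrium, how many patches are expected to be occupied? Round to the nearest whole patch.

p* = 1 − e/c = 1 − 0.85/1.39 = 0.3885.
Expected occupied patches = N × p* = 235 × 0.3885 = 91.29 ≈ 91.

91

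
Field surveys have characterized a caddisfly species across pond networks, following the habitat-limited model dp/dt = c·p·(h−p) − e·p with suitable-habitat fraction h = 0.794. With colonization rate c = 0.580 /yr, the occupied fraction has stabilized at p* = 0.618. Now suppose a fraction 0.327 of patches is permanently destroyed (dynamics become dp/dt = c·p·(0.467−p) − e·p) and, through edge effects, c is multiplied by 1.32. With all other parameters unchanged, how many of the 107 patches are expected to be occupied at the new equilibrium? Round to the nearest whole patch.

36

Balance c(h−p*) = e gives e = 0.580×(0.794 − 0.61800) = 0.10208.
New p* = 0.467 − e/c = 0.467 − 0.10208/0.76560 = 0.33367.
Expected occupied = 107 × 0.33367 = 35.70 ≈ 36.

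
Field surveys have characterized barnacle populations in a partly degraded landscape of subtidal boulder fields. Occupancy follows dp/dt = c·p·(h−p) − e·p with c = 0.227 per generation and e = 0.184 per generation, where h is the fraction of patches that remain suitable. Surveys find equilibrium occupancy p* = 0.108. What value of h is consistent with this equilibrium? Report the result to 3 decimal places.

At equilibrium c(h−p*) = e, so h = p* + e/c.
h = 0.108 + 0.184/0.227 = 0.108 + 0.8106 = 0.9186.

0.919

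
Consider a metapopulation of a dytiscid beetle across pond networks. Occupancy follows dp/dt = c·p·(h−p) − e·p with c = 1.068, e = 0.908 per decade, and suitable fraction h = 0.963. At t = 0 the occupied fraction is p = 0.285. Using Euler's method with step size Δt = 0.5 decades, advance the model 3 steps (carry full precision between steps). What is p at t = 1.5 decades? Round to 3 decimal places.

Update rule: p ← p + [c·p·(h−p) − e·p]·Δt with Δt = 0.5.
step 1: Δp = -0.02621, p = 0.25879
step 2: Δp = -0.02017, p = 0.23862
step 3: Δp = -0.01603, p = 0.22259

0.223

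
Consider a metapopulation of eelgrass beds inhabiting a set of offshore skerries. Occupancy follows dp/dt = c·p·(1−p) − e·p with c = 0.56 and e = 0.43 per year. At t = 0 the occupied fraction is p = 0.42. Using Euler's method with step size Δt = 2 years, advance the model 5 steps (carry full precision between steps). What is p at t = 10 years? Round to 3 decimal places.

Update rule: p ← p + [c·p·(1−p) − e·p]·Δt with Δt = 2.
  1  |  dp/dt·Δt = -0.088368  |  p_1 = 0.331632
  2  |  dp/dt·Δt = -0.036953  |  p_2 = 0.294679
  3  |  dp/dt·Δt = -0.020639  |  p_3 = 0.274040
  4  |  dp/dt·Δt = -0.012859  |  p_4 = 0.261180
  5  |  dp/dt·Δt = -0.008494  |  p_5 = 0.252686

0.253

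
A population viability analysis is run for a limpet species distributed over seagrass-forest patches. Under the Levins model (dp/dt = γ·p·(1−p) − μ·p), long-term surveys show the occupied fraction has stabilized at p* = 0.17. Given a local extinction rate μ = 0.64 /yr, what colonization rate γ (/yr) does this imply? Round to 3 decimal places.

0.771

At equilibrium γ(1−p*) = μ, so γ = μ/(1−p*).
γ = 0.64/(1 − 0.17) = 0.64/0.8300 = 0.7711.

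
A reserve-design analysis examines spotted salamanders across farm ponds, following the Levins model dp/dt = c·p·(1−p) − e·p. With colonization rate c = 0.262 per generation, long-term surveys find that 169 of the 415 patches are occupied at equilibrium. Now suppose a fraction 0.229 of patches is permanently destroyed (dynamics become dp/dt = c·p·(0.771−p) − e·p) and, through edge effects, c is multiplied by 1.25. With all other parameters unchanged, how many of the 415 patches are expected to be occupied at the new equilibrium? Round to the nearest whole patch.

123

Observed p* = 169/415 = 0.40723.
Balance c(1−p*) = e gives e = 0.262×(1 − 0.40723) = 0.15531.
New p* = 0.771 − e/c = 0.771 − 0.15531/0.32750 = 0.29677.
Expected occupied = 415 × 0.29677 = 123.16 ≈ 123.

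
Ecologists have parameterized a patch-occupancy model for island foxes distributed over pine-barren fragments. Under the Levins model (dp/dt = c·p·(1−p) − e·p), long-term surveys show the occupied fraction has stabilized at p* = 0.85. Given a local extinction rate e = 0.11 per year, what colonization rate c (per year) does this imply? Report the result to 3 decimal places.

At equilibrium c(1−p*) = e, so c = e/(1−p*).
c = 0.11/(1 − 0.85) = 0.11/0.1500 = 0.7333.

0.733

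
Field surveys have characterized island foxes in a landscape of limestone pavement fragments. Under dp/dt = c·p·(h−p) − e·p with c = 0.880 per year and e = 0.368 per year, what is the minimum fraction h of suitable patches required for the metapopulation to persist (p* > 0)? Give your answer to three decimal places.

0.418

p* = h − e/c is positive only when h > e/c.
h_min = e/c = 0.368/0.880 = 0.4182.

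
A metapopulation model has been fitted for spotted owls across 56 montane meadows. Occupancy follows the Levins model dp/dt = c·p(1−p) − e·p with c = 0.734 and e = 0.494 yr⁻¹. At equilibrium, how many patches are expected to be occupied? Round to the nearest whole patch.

18

p* = 1 − e/c = 1 − 0.494/0.734 = 0.3270.
Expected occupied patches = N × p* = 56 × 0.3270 = 18.31 ≈ 18.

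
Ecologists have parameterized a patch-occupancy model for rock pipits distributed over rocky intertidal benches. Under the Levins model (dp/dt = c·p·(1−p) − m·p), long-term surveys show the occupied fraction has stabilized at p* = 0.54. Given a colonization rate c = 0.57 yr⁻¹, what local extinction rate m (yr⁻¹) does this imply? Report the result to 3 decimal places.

0.262

At equilibrium c(1−p*) = m.
m = 0.57 × (1 − 0.54) = 0.57 × 0.4600 = 0.2622.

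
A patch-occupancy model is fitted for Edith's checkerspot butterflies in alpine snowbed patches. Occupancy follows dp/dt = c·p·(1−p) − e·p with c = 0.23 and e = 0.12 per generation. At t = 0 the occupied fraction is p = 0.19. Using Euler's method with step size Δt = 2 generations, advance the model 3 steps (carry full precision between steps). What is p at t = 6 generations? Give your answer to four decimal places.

0.2675

Update rule: p ← p + [c·p·(1−p) − e·p]·Δt with Δt = 2.
step 1: Δp = +0.02519, p = 0.21519
step 2: Δp = +0.02604, p = 0.24123
step 3: Δp = +0.02630, p = 0.26754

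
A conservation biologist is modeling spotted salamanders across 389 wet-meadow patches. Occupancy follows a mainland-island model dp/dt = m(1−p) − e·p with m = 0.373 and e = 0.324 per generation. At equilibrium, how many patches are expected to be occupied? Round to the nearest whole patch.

208

p* = m/(m+e) = 0.373/0.6970 = 0.5352.
Expected occupied patches = N × p* = 389 × 0.5352 = 208.17 ≈ 208.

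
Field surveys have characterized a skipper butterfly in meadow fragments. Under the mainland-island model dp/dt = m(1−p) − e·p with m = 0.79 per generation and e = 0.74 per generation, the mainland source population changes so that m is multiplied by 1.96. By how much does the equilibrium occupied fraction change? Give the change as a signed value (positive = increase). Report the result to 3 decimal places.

Before: p* = 0.79/(0.79+0.74) = 0.5163.
After: m = 1.5484, e = 0.74; p* = 1.5484/2.2884 = 0.6766.
Δp* = 0.6766 − 0.5163 = +0.1603.

0.160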